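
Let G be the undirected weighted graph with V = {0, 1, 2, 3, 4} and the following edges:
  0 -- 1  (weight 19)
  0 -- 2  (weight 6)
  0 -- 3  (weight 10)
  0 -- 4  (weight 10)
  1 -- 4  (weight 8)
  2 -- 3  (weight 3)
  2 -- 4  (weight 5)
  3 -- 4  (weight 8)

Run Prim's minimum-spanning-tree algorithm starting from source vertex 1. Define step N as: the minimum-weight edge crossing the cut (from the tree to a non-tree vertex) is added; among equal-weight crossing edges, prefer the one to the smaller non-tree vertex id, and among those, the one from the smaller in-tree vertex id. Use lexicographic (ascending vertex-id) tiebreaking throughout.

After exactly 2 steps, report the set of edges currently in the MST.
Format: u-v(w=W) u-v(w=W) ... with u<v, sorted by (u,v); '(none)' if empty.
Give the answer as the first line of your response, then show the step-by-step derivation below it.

1-4(w=8) 2-4(w=5)

step 1: add edge 1-4 (w=8); MST = {1-4(w=8)}
step 2: add edge 2-4 (w=5); MST = {1-4(w=8) 2-4(w=5)}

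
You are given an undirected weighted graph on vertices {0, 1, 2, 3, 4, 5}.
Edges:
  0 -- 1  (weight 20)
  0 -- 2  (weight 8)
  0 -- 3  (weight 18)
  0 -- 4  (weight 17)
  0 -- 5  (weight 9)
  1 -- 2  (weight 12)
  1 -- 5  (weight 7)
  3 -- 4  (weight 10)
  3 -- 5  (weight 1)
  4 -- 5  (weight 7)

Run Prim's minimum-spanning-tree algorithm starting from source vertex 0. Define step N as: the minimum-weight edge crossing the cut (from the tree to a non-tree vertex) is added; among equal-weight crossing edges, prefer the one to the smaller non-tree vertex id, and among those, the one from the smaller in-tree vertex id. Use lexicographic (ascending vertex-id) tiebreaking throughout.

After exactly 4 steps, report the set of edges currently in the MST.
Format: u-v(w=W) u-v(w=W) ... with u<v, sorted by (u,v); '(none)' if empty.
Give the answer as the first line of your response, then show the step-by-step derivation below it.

0-2(w=8) 0-5(w=9) 1-5(w=7) 3-5(w=1)

step 1: add edge 0-2 (w=8); MST = {0-2(w=8)}
step 2: add edge 0-5 (w=9); MST = {0-2(w=8) 0-5(w=9)}
step 3: add edge 3-5 (w=1); MST = {0-2(w=8) 0-5(w=9) 3-5(w=1)}
step 4: add edge 1-5 (w=7); MST = {0-2(w=8) 0-5(w=9) 1-5(w=7) 3-5(w=1)}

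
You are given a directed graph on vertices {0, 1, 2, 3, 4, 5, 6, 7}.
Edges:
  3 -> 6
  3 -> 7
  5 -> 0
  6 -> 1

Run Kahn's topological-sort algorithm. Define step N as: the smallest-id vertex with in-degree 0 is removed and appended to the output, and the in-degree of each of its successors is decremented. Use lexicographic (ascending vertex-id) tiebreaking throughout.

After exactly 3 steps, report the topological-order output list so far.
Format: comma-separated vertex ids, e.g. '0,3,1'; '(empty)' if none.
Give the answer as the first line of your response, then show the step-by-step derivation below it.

2,3,4

step 1: output 2; order=[2]; indeg=(1,1,0,0,0,0,1,1)
step 2: output 3; order=[2,3]; indeg=(1,1,0,0,0,0,0,0)
step 3: output 4; order=[2,3,4]; indeg=(1,1,0,0,0,0,0,0)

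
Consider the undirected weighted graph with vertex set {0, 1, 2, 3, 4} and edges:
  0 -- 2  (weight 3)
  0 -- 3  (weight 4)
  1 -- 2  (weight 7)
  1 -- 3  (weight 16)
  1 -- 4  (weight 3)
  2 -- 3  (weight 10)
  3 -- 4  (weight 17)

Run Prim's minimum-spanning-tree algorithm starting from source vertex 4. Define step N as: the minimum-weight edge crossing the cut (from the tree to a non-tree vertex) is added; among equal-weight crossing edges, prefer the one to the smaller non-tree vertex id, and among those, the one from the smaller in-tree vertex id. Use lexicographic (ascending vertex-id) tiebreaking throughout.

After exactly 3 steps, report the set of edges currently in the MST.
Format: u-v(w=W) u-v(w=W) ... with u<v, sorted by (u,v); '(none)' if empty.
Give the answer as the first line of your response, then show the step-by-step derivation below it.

0-2(w=3) 1-2(w=7) 1-4(w=3)

step 1: add edge 1-4 (w=3); MST = {1-4(w=3)}
step 2: add edge 1-2 (w=7); MST = {1-2(w=7) 1-4(w=3)}
step 3: add edge 0-2 (w=3); MST = {0-2(w=3) 1-2(w=7) 1-4(w=3)}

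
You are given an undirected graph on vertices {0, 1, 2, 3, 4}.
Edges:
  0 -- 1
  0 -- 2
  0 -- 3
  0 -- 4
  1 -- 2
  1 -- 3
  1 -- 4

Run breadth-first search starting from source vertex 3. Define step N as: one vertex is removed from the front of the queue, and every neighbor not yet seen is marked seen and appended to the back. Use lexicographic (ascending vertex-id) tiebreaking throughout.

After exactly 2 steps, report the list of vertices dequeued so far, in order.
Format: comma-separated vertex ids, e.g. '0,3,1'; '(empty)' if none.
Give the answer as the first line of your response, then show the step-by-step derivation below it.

3,0

step 1: dequeue 3; queue=[0,1]; order=3
step 2: dequeue 0; queue=[1,2,4]; order=3,0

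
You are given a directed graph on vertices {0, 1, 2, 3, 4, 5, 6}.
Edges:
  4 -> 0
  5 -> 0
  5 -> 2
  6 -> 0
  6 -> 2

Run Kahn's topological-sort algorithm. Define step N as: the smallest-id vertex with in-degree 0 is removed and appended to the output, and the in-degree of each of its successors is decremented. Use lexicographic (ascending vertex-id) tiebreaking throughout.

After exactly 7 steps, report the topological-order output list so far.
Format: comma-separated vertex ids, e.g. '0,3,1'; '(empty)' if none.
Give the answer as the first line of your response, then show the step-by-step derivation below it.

1,3,4,5,6,0,2

step 1: output 1; order=[1]; indeg=(3,0,2,0,0,0,0)
step 2: output 3; order=[1,3]; indeg=(3,0,2,0,0,0,0)
step 3: output 4; order=[1,3,4]; indeg=(2,0,2,0,0,0,0)
step 4: output 5; order=[1,3,4,5]; indeg=(1,0,1,0,0,0,0)
step 5: output 6; order=[1,3,4,5,6]; indeg=(0,0,0,0,0,0,0)
step 6: output 0; order=[1,3,4,5,6,0]; indeg=(0,0,0,0,0,0,0)
step 7: output 2; order=[1,3,4,5,6,0,2]; indeg=(0,0,0,0,0,0,0)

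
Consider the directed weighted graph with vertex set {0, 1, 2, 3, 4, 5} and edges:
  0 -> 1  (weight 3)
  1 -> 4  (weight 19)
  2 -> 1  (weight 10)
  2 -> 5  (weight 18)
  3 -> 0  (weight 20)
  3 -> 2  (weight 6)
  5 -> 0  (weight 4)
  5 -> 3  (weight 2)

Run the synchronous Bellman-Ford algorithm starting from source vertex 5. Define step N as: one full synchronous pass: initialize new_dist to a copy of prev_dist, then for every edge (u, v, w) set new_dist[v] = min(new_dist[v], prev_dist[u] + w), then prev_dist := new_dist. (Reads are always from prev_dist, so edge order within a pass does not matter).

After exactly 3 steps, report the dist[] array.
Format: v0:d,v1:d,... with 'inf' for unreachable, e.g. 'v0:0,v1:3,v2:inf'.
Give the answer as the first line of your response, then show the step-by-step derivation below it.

v0:4,v1:7,v2:8,v3:2,v4:26,v5:0

step 1: dist = v0:4,v1:inf,v2:inf,v3:2,v4:inf,v5:0
step 2: dist = v0:4,v1:7,v2:8,v3:2,v4:inf,v5:0
step 3: dist = v0:4,v1:7,v2:8,v3:2,v4:26,v5:0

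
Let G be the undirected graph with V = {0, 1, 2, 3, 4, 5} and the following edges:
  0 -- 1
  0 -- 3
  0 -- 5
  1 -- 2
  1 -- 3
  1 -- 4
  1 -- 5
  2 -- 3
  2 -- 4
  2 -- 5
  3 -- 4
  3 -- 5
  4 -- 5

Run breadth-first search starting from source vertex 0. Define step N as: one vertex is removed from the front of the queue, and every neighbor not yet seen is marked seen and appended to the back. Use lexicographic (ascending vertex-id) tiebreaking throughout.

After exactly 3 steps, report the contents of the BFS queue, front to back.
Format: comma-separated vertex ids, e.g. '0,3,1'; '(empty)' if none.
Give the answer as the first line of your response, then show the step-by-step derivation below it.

5,2,4

step 1: dequeue 0; queue=[1,3,5]; order=0
step 2: dequeue 1; queue=[3,5,2,4]; order=0,1
step 3: dequeue 3; queue=[5,2,4]; order=0,1,3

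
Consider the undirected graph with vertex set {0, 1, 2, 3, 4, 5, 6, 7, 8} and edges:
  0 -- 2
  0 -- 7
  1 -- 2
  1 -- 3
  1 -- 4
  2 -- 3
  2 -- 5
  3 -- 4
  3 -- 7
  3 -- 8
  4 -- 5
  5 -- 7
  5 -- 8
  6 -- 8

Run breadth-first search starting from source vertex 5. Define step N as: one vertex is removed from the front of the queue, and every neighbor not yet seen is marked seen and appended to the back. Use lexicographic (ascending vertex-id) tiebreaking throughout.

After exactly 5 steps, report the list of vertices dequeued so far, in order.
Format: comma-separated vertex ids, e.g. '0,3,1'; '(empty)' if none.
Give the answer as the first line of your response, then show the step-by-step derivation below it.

5,2,4,7,8

step 1: dequeue 5; queue=[2,4,7,8]; order=5
step 2: dequeue 2; queue=[4,7,8,0,1,3]; order=5,2
step 3: dequeue 4; queue=[7,8,0,1,3]; order=5,2,4
step 4: dequeue 7; queue=[8,0,1,3]; order=5,2,4,7
step 5: dequeue 8; queue=[0,1,3,6]; order=5,2,4,7,8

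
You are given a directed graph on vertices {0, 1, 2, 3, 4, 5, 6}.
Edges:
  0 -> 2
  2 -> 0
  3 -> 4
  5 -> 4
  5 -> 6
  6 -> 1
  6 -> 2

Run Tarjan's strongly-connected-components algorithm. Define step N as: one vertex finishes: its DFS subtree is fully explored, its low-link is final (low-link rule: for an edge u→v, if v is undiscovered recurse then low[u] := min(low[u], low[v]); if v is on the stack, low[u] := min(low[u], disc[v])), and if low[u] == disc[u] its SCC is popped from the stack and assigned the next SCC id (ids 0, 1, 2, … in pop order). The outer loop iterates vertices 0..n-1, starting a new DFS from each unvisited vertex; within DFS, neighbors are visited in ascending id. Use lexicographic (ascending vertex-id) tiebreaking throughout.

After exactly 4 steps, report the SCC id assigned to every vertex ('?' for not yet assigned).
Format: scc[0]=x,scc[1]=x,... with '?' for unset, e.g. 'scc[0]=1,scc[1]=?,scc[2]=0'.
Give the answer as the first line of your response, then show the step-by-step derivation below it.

scc[0]=0,scc[1]=1,scc[2]=0,scc[3]=?,scc[4]=2,scc[5]=?,scc[6]=?

step 1: low=(low[0]=0,low[1]=?,low[2]=0,low[3]=?,low[4]=?,low[5]=?,low[6]=?); scc=(scc[0]=?,scc[1]=?,scc[2]=?,scc[3]=?,scc[4]=?,scc[5]=?,scc[6]=?)
step 2: low=(low[0]=0,low[1]=?,low[2]=0,low[3]=?,low[4]=?,low[5]=?,low[6]=?); scc=(scc[0]=0,scc[1]=?,scc[2]=0,scc[3]=?,scc[4]=?,scc[5]=?,scc[6]=?)
step 3: low=(low[0]=0,low[1]=2,low[2]=0,low[3]=?,low[4]=?,low[5]=?,low[6]=?); scc=(scc[0]=0,scc[1]=1,scc[2]=0,scc[3]=?,scc[4]=?,scc[5]=?,scc[6]=?)
step 4: low=(low[0]=0,low[1]=2,low[2]=0,low[3]=3,low[4]=4,low[5]=?,low[6]=?); scc=(scc[0]=0,scc[1]=1,scc[2]=0,scc[3]=?,scc[4]=2,scc[5]=?,scc[6]=?)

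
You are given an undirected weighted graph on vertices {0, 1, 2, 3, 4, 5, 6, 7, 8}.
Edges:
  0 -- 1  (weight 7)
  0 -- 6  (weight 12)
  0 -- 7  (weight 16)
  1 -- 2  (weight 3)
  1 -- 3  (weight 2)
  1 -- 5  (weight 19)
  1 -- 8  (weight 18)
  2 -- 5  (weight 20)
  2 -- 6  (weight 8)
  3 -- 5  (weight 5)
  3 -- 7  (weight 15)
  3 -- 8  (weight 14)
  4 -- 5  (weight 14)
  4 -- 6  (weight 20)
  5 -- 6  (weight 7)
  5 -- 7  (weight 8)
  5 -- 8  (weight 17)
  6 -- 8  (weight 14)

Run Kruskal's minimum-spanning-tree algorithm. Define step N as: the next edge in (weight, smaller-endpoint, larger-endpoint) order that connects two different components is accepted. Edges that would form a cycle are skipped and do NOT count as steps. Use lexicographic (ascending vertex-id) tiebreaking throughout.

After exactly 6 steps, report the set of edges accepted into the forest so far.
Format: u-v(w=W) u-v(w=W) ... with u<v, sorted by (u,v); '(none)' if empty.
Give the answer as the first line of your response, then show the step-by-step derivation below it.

0-1(w=7) 1-2(w=3) 1-3(w=2) 3-5(w=5) 5-6(w=7) 5-7(w=8)

step 1: add edge 1-3 (w=2); MST = {1-3(w=2)}
step 2: add edge 1-2 (w=3); MST = {1-2(w=3) 1-3(w=2)}
step 3: add edge 3-5 (w=5); MST = {1-2(w=3) 1-3(w=2) 3-5(w=5)}
step 4: add edge 0-1 (w=7); MST = {0-1(w=7) 1-2(w=3) 1-3(w=2) 3-5(w=5)}
step 5: add edge 5-6 (w=7); MST = {0-1(w=7) 1-2(w=3) 1-3(w=2) 3-5(w=5) 5-6(w=7)}
step 6: add edge 5-7 (w=8); MST = {0-1(w=7) 1-2(w=3) 1-3(w=2) 3-5(w=5) 5-6(w=7) 5-7(w=8)}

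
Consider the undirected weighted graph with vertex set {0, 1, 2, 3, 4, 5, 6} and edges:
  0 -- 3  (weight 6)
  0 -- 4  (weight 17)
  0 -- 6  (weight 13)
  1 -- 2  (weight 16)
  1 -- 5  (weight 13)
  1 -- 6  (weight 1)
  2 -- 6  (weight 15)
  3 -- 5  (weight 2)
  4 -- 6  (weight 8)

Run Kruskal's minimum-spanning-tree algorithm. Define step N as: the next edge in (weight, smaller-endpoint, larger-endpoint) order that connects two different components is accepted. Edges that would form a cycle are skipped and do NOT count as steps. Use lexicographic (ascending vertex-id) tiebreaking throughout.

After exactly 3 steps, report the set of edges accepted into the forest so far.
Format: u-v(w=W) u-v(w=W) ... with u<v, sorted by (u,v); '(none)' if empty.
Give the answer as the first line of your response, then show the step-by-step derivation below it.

0-3(w=6) 1-6(w=1) 3-5(w=2)

step 1: add edge 1-6 (w=1); MST = {1-6(w=1)}
step 2: add edge 3-5 (w=2); MST = {1-6(w=1) 3-5(w=2)}
step 3: add edge 0-3 (w=6); MST = {0-3(w=6) 1-6(w=1) 3-5(w=2)}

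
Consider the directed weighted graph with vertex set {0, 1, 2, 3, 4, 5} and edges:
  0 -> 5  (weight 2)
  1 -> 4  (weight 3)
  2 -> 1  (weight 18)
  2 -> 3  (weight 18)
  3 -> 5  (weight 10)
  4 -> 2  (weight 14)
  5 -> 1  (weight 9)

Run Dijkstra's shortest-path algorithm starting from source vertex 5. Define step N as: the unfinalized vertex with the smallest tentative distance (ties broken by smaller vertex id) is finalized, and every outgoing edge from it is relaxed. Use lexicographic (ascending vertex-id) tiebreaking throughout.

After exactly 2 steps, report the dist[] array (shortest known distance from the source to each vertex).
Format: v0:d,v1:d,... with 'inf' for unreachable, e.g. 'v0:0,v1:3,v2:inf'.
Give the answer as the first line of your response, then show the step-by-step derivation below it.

v0:inf,v1:9,v2:inf,v3:inf,v4:12,v5:0

step 1: dist = v0:inf,v1:9,v2:inf,v3:inf,v4:inf,v5:0
step 2: dist = v0:inf,v1:9,v2:inf,v3:inf,v4:12,v5:0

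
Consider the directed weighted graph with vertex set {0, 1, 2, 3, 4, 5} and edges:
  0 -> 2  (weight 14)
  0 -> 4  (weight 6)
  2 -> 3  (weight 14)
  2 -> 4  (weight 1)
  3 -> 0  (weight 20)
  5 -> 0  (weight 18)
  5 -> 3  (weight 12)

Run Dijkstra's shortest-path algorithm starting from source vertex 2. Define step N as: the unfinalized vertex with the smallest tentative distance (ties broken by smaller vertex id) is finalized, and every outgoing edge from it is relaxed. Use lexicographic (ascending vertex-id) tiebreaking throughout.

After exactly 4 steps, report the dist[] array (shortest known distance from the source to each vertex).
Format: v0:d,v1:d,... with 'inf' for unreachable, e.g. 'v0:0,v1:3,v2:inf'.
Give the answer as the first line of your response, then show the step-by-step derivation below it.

v0:34,v1:inf,v2:0,v3:14,v4:1,v5:inf

step 1: dist = v0:inf,v1:inf,v2:0,v3:14,v4:1,v5:inf
step 2: dist = v0:inf,v1:inf,v2:0,v3:14,v4:1,v5:inf
step 3: dist = v0:34,v1:inf,v2:0,v3:14,v4:1,v5:inf
step 4: dist = v0:34,v1:inf,v2:0,v3:14,v4:1,v5:inf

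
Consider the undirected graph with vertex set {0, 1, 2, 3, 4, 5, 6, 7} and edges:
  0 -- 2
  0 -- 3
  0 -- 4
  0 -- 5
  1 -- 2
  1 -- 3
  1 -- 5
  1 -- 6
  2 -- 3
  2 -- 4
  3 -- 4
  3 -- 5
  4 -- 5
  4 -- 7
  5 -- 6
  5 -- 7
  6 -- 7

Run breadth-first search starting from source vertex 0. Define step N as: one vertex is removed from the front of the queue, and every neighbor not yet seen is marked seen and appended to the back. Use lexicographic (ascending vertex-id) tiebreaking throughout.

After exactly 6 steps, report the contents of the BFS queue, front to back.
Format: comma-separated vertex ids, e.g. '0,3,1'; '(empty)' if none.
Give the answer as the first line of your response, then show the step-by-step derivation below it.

7,6

step 1: dequeue 0; queue=[2,3,4,5]; order=0
step 2: dequeue 2; queue=[3,4,5,1]; order=0,2
step 3: dequeue 3; queue=[4,5,1]; order=0,2,3
step 4: dequeue 4; queue=[5,1,7]; order=0,2,3,4
step 5: dequeue 5; queue=[1,7,6]; order=0,2,3,4,5
step 6: dequeue 1; queue=[7,6]; order=0,2,3,4,5,1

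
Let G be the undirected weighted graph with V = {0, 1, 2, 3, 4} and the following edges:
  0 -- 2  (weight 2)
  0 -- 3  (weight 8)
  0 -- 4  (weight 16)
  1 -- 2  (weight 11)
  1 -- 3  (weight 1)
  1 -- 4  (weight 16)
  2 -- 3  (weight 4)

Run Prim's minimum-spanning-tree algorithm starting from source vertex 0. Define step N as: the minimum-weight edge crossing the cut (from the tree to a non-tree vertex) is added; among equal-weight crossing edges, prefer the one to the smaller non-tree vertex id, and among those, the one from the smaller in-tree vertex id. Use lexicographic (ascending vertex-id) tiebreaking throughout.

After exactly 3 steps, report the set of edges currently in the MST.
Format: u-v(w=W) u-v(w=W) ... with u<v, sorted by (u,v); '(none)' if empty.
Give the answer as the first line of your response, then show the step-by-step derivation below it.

0-2(w=2) 1-3(w=1) 2-3(w=4)

step 1: add edge 0-2 (w=2); MST = {0-2(w=2)}
step 2: add edge 2-3 (w=4); MST = {0-2(w=2) 2-3(w=4)}
step 3: add edge 1-3 (w=1); MST = {0-2(w=2) 1-3(w=1) 2-3(w=4)}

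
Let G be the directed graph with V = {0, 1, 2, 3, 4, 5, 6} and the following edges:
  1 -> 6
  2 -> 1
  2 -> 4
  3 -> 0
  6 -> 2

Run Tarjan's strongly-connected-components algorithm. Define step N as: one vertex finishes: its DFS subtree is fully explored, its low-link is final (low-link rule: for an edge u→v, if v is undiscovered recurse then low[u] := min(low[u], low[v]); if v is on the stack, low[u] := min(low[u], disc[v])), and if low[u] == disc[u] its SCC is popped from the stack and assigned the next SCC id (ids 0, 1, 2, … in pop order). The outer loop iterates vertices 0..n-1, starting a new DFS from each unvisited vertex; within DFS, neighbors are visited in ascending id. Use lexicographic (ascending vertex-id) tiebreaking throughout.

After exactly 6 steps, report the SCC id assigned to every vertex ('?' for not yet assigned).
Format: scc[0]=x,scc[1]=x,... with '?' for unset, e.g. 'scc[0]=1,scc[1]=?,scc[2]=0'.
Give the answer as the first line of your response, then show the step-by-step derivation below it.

scc[0]=0,scc[1]=2,scc[2]=2,scc[3]=3,scc[4]=1,scc[5]=?,scc[6]=2

step 1: low=(low[0]=0,low[1]=?,low[2]=?,low[3]=?,low[4]=?,low[5]=?,low[6]=?); scc=(scc[0]=0,scc[1]=?,scc[2]=?,scc[3]=?,scc[4]=?,scc[5]=?,scc[6]=?)
step 2: low=(low[0]=0,low[1]=1,low[2]=1,low[3]=?,low[4]=4,low[5]=?,low[6]=2); scc=(scc[0]=0,scc[1]=?,scc[2]=?,scc[3]=?,scc[4]=1,scc[5]=?,scc[6]=?)
step 3: low=(low[0]=0,low[1]=1,low[2]=1,low[3]=?,low[4]=4,low[5]=?,low[6]=2); scc=(scc[0]=0,scc[1]=?,scc[2]=?,scc[3]=?,scc[4]=1,scc[5]=?,scc[6]=?)
step 4: low=(low[0]=0,low[1]=1,low[2]=1,low[3]=?,low[4]=4,low[5]=?,low[6]=1); scc=(scc[0]=0,scc[1]=?,scc[2]=?,scc[3]=?,scc[4]=1,scc[5]=?,scc[6]=?)
step 5: low=(low[0]=0,low[1]=1,low[2]=1,low[3]=?,low[4]=4,low[5]=?,low[6]=1); scc=(scc[0]=0,scc[1]=2,scc[2]=2,scc[3]=?,scc[4]=1,scc[5]=?,scc[6]=2)
step 6: low=(low[0]=0,low[1]=1,low[2]=1,low[3]=5,low[4]=4,low[5]=?,low[6]=1); scc=(scc[0]=0,scc[1]=2,scc[2]=2,scc[3]=3,scc[4]=1,scc[5]=?,scc[6]=2)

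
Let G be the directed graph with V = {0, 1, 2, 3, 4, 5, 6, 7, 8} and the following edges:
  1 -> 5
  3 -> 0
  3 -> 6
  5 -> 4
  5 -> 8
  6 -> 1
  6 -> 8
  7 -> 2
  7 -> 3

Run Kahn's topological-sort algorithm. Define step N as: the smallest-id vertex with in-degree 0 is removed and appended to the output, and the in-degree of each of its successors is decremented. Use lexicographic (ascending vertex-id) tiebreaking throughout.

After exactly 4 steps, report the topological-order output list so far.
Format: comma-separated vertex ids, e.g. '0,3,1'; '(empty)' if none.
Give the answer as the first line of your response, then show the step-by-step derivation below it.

7,2,3,0

step 1: output 7; order=[7]; indeg=(1,1,0,0,1,1,1,0,2)
step 2: output 2; order=[7,2]; indeg=(1,1,0,0,1,1,1,0,2)
step 3: output 3; order=[7,2,3]; indeg=(0,1,0,0,1,1,0,0,2)
step 4: output 0; order=[7,2,3,0]; indeg=(0,1,0,0,1,1,0,0,2)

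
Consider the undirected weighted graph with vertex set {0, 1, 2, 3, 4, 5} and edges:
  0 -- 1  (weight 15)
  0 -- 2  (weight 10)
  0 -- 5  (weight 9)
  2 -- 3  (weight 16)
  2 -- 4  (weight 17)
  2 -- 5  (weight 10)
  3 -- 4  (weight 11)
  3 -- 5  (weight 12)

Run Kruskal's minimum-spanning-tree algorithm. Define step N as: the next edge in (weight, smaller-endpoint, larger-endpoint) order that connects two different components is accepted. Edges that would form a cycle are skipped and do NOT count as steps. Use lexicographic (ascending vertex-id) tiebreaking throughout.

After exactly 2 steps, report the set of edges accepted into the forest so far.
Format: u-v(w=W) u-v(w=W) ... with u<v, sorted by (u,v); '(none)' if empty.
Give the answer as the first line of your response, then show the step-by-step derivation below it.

0-2(w=10) 0-5(w=9)

step 1: add edge 0-5 (w=9); MST = {0-5(w=9)}
step 2: add edge 0-2 (w=10); MST = {0-2(w=10) 0-5(w=9)}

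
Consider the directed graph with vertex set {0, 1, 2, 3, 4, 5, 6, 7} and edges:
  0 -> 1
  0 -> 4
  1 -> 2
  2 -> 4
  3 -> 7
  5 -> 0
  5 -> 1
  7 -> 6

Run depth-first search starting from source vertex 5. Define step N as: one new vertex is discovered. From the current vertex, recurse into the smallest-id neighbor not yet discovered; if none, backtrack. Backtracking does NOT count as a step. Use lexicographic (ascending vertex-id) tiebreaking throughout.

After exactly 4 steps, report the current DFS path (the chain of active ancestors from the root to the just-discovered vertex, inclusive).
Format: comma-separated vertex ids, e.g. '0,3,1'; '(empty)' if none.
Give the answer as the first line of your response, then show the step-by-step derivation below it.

5,0,1,2

step 1: discover 5; path=5; order=5
step 2: discover 0; path=5>0; order=5,0
step 3: discover 1; path=5>0>1; order=5,0,1
step 4: discover 2; path=5>0>1>2; order=5,0,1,2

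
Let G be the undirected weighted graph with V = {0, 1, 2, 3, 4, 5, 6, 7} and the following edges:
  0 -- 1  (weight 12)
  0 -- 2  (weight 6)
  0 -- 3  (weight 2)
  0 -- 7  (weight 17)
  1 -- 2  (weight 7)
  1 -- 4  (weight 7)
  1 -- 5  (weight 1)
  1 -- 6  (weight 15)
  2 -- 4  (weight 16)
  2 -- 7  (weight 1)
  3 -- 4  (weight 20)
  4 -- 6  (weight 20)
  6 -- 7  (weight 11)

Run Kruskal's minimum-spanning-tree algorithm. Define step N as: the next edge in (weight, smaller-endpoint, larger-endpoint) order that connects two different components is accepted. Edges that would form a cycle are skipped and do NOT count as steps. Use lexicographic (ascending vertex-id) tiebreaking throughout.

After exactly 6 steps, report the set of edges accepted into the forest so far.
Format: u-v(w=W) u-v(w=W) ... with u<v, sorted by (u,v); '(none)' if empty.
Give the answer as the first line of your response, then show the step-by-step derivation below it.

0-2(w=6) 0-3(w=2) 1-2(w=7) 1-4(w=7) 1-5(w=1) 2-7(w=1)

step 1: add edge 1-5 (w=1); MST = {1-5(w=1)}
step 2: add edge 2-7 (w=1); MST = {1-5(w=1) 2-7(w=1)}
step 3: add edge 0-3 (w=2); MST = {0-3(w=2) 1-5(w=1) 2-7(w=1)}
step 4: add edge 0-2 (w=6); MST = {0-2(w=6) 0-3(w=2) 1-5(w=1) 2-7(w=1)}
step 5: add edge 1-2 (w=7); MST = {0-2(w=6) 0-3(w=2) 1-2(w=7) 1-5(w=1) 2-7(w=1)}
step 6: add edge 1-4 (w=7); MST = {0-2(w=6) 0-3(w=2) 1-2(w=7) 1-4(w=7) 1-5(w=1) 2-7(w=1)}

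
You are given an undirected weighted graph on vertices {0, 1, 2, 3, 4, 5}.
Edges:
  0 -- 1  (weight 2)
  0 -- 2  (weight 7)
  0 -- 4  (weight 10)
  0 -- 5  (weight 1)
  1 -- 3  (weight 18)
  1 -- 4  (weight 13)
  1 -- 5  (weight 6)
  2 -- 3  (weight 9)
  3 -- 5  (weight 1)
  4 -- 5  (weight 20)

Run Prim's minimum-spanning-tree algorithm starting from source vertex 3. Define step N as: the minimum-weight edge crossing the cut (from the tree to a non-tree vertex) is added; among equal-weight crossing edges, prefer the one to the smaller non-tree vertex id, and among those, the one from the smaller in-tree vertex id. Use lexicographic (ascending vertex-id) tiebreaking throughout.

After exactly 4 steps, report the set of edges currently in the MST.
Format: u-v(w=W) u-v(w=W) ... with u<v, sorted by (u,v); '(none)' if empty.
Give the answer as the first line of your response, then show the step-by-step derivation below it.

0-1(w=2) 0-2(w=7) 0-5(w=1) 3-5(w=1)

step 1: add edge 3-5 (w=1); MST = {3-5(w=1)}
step 2: add edge 0-5 (w=1); MST = {0-5(w=1) 3-5(w=1)}
step 3: add edge 0-1 (w=2); MST = {0-1(w=2) 0-5(w=1) 3-5(w=1)}
step 4: add edge 0-2 (w=7); MST = {0-1(w=2) 0-2(w=7) 0-5(w=1) 3-5(w=1)}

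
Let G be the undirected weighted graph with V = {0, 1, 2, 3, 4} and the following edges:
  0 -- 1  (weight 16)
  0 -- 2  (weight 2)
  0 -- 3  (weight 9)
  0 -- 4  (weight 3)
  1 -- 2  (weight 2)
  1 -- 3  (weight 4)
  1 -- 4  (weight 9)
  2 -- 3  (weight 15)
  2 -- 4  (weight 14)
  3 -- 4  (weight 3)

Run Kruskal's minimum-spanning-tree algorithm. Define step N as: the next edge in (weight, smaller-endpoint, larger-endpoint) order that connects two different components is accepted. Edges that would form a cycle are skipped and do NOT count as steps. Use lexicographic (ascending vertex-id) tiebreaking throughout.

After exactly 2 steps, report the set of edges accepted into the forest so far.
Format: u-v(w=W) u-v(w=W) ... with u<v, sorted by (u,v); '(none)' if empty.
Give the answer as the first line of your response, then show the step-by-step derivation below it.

0-2(w=2) 1-2(w=2)

step 1: add edge 0-2 (w=2); MST = {0-2(w=2)}
step 2: add edge 1-2 (w=2); MST = {0-2(w=2) 1-2(w=2)}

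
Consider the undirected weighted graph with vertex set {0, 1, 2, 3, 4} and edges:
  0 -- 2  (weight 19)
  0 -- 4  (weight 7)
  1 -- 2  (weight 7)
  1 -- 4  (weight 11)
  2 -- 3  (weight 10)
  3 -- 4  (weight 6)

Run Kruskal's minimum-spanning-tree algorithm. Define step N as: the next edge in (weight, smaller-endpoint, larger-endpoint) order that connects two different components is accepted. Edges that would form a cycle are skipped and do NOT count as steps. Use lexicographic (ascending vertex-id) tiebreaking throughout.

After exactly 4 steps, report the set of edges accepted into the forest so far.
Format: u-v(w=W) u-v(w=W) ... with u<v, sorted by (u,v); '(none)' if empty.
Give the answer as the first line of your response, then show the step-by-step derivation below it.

0-4(w=7) 1-2(w=7) 2-3(w=10) 3-4(w=6)

step 1: add edge 3-4 (w=6); MST = {3-4(w=6)}
step 2: add edge 0-4 (w=7); MST = {0-4(w=7) 3-4(w=6)}
step 3: add edge 1-2 (w=7); MST = {0-4(w=7) 1-2(w=7) 3-4(w=6)}
step 4: add edge 2-3 (w=10); MST = {0-4(w=7) 1-2(w=7) 2-3(w=10) 3-4(w=6)}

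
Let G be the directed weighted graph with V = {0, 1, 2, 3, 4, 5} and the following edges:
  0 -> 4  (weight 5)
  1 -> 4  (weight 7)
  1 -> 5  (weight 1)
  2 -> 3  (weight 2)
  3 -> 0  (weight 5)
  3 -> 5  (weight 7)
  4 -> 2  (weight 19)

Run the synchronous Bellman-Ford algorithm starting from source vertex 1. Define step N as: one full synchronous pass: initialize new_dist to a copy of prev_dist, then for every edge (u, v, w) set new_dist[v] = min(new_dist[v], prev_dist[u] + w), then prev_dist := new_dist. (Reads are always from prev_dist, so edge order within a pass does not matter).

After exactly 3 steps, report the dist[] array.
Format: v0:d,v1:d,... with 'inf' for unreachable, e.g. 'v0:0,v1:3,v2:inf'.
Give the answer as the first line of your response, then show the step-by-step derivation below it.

v0:inf,v1:0,v2:26,v3:28,v4:7,v5:1

step 1: dist = v0:inf,v1:0,v2:inf,v3:inf,v4:7,v5:1
step 2: dist = v0:inf,v1:0,v2:26,v3:inf,v4:7,v5:1
step 3: dist = v0:inf,v1:0,v2:26,v3:28,v4:7,v5:1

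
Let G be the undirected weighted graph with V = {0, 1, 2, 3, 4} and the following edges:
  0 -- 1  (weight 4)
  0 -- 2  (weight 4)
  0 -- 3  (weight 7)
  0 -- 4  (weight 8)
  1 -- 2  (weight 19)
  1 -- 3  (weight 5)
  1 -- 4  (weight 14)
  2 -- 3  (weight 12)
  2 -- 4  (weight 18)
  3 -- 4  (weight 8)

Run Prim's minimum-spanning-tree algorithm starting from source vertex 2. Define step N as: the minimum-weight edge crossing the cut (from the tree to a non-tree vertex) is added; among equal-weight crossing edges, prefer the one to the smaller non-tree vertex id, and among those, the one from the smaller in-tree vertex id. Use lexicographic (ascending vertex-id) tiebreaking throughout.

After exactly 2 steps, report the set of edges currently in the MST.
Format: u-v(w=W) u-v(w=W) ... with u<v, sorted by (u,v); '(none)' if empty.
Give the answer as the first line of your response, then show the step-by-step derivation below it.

0-1(w=4) 0-2(w=4)

step 1: add edge 0-2 (w=4); MST = {0-2(w=4)}
step 2: add edge 0-1 (w=4); MST = {0-1(w=4) 0-2(w=4)}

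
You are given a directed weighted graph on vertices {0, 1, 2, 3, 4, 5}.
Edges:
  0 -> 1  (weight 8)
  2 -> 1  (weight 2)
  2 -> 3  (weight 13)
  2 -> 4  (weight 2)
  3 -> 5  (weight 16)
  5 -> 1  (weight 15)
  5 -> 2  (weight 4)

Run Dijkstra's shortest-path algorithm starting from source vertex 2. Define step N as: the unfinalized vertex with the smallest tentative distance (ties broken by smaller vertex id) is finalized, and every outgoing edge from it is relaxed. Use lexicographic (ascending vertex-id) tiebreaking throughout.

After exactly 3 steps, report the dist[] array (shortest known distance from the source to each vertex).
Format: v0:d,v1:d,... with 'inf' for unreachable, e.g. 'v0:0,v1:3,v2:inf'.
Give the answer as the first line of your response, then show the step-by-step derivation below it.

v0:inf,v1:2,v2:0,v3:13,v4:2,v5:inf

step 1: dist = v0:inf,v1:2,v2:0,v3:13,v4:2,v5:inf
step 2: dist = v0:inf,v1:2,v2:0,v3:13,v4:2,v5:inf
step 3: dist = v0:inf,v1:2,v2:0,v3:13,v4:2,v5:inf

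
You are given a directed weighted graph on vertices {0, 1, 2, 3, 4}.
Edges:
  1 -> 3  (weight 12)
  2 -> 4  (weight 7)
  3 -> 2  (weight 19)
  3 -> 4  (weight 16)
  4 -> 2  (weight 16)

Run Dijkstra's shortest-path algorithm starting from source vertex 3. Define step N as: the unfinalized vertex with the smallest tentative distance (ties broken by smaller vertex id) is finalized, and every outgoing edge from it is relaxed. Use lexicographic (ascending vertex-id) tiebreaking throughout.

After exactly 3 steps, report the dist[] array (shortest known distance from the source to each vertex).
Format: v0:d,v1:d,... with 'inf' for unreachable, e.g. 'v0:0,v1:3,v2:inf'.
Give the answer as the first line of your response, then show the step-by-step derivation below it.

v0:inf,v1:inf,v2:19,v3:0,v4:16

step 1: dist = v0:inf,v1:inf,v2:19,v3:0,v4:16
step 2: dist = v0:inf,v1:inf,v2:19,v3:0,v4:16
step 3: dist = v0:inf,v1:inf,v2:19,v3:0,v4:16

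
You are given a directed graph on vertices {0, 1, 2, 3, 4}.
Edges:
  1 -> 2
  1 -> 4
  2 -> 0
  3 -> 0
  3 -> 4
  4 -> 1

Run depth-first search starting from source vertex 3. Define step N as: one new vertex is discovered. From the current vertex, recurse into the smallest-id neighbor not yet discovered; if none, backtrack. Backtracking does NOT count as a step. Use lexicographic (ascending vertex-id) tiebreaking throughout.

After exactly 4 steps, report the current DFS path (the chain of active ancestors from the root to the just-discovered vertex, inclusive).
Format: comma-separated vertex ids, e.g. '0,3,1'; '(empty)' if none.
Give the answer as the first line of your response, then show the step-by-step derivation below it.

3,4,1

step 1: discover 3; path=3; order=3
step 2: discover 0; path=3>0; order=3,0
step 3: discover 4; path=3>4; order=3,0,4
step 4: discover 1; path=3>4>1; order=3,0,4,1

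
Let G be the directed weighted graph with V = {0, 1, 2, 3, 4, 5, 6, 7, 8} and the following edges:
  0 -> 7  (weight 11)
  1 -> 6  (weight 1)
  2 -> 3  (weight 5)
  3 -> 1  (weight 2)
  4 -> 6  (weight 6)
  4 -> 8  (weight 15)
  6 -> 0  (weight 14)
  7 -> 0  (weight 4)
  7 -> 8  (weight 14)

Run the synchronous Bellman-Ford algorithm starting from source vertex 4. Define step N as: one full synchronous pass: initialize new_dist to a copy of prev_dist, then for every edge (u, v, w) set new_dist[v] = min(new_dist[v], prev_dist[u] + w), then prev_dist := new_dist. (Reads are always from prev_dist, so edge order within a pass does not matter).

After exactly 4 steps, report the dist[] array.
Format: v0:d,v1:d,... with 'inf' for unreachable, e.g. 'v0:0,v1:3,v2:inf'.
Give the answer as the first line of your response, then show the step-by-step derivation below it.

v0:20,v1:inf,v2:inf,v3:inf,v4:0,v5:inf,v6:6,v7:31,v8:15

step 1: dist = v0:inf,v1:inf,v2:inf,v3:inf,v4:0,v5:inf,v6:6,v7:inf,v8:15
step 2: dist = v0:20,v1:inf,v2:inf,v3:inf,v4:0,v5:inf,v6:6,v7:inf,v8:15
step 3: dist = v0:20,v1:inf,v2:inf,v3:inf,v4:0,v5:inf,v6:6,v7:31,v8:15
step 4: dist = v0:20,v1:inf,v2:inf,v3:inf,v4:0,v5:inf,v6:6,v7:31,v8:15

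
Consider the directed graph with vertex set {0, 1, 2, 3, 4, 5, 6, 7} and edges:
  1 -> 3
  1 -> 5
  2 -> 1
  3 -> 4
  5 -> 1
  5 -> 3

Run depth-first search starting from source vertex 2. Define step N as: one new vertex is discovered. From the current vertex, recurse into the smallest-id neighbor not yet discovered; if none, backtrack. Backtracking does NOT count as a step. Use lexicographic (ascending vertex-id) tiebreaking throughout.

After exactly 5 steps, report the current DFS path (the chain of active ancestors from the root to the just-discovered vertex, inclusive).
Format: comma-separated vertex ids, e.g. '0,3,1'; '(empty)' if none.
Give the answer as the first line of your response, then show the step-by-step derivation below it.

2,1,5

step 1: discover 2; path=2; order=2
step 2: discover 1; path=2>1; order=2,1
step 3: discover 3; path=2>1>3; order=2,1,3
step 4: discover 4; path=2>1>3>4; order=2,1,3,4
step 5: discover 5; path=2>1>5; order=2,1,3,4,5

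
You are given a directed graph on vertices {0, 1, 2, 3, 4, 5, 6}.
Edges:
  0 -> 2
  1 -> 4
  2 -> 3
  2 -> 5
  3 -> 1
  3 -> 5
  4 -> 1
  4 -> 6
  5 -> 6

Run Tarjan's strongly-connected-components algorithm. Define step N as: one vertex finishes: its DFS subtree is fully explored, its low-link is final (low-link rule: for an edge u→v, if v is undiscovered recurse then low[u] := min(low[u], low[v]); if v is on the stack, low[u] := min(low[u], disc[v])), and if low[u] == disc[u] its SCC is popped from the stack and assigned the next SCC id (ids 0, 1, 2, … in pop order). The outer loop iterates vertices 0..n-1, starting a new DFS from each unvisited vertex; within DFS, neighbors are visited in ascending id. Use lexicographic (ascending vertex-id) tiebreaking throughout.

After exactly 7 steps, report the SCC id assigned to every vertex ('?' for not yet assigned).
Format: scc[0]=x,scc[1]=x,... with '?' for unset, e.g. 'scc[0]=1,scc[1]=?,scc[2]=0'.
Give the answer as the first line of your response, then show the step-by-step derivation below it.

scc[0]=5,scc[1]=1,scc[2]=4,scc[3]=3,scc[4]=1,scc[5]=2,scc[6]=0

step 1: low=(low[0]=0,low[1]=3,low[2]=1,low[3]=2,low[4]=3,low[5]=?,low[6]=5); scc=(scc[0]=?,scc[1]=?,scc[2]=?,scc[3]=?,scc[4]=?,scc[5]=?,scc[6]=0)
step 2: low=(low[0]=0,low[1]=3,low[2]=1,low[3]=2,low[4]=3,low[5]=?,low[6]=5); scc=(scc[0]=?,scc[1]=?,scc[2]=?,scc[3]=?,scc[4]=?,scc[5]=?,scc[6]=0)
step 3: low=(low[0]=0,low[1]=3,low[2]=1,low[3]=2,low[4]=3,low[5]=?,low[6]=5); scc=(scc[0]=?,scc[1]=1,scc[2]=?,scc[3]=?,scc[4]=1,scc[5]=?,scc[6]=0)
step 4: low=(low[0]=0,low[1]=3,low[2]=1,low[3]=2,low[4]=3,low[5]=6,low[6]=5); scc=(scc[0]=?,scc[1]=1,scc[2]=?,scc[3]=?,scc[4]=1,scc[5]=2,scc[6]=0)
step 5: low=(low[0]=0,low[1]=3,low[2]=1,low[3]=2,low[4]=3,low[5]=6,low[6]=5); scc=(scc[0]=?,scc[1]=1,scc[2]=?,scc[3]=3,scc[4]=1,scc[5]=2,scc[6]=0)
step 6: low=(low[0]=0,low[1]=3,low[2]=1,low[3]=2,low[4]=3,low[5]=6,low[6]=5); scc=(scc[0]=?,scc[1]=1,scc[2]=4,scc[3]=3,scc[4]=1,scc[5]=2,scc[6]=0)
step 7: low=(low[0]=0,low[1]=3,low[2]=1,low[3]=2,low[4]=3,low[5]=6,low[6]=5); scc=(scc[0]=5,scc[1]=1,scc[2]=4,scc[3]=3,scc[4]=1,scc[5]=2,scc[6]=0)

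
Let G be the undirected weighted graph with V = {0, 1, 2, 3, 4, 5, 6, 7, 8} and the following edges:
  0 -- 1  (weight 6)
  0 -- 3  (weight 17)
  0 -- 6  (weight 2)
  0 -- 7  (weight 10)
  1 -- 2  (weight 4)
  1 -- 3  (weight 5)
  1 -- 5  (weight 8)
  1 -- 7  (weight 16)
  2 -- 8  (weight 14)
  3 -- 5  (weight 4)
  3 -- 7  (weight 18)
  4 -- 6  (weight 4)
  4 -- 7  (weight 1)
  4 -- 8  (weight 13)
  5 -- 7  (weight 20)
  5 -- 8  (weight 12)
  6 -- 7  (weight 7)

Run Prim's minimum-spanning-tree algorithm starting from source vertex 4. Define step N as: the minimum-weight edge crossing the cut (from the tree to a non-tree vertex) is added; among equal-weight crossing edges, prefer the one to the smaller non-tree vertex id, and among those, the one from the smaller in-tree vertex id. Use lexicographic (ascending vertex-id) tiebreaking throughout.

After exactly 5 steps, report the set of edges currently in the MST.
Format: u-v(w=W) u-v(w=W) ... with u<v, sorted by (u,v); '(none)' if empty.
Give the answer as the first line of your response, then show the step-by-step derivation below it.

0-1(w=6) 0-6(w=2) 1-2(w=4) 4-6(w=4) 4-7(w=1)

step 1: add edge 4-7 (w=1); MST = {4-7(w=1)}
step 2: add edge 4-6 (w=4); MST = {4-6(w=4) 4-7(w=1)}
step 3: add edge 0-6 (w=2); MST = {0-6(w=2) 4-6(w=4) 4-7(w=1)}
step 4: add edge 0-1 (w=6); MST = {0-1(w=6) 0-6(w=2) 4-6(w=4) 4-7(w=1)}
step 5: add edge 1-2 (w=4); MST = {0-1(w=6) 0-6(w=2) 1-2(w=4) 4-6(w=4) 4-7(w=1)}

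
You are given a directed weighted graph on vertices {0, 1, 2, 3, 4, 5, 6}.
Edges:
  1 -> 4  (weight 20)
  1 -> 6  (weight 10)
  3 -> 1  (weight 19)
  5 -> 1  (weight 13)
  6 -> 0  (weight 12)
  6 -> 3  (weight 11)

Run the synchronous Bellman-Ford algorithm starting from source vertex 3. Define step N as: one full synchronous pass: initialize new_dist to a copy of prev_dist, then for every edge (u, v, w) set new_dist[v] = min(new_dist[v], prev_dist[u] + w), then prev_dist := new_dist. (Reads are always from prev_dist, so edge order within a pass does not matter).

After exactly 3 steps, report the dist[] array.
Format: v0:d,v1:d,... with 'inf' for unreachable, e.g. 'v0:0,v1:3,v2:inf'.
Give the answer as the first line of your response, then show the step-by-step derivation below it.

v0:41,v1:19,v2:inf,v3:0,v4:39,v5:inf,v6:29

step 1: dist = v0:inf,v1:19,v2:inf,v3:0,v4:inf,v5:inf,v6:inf
step 2: dist = v0:inf,v1:19,v2:inf,v3:0,v4:39,v5:inf,v6:29
step 3: dist = v0:41,v1:19,v2:inf,v3:0,v4:39,v5:inf,v6:29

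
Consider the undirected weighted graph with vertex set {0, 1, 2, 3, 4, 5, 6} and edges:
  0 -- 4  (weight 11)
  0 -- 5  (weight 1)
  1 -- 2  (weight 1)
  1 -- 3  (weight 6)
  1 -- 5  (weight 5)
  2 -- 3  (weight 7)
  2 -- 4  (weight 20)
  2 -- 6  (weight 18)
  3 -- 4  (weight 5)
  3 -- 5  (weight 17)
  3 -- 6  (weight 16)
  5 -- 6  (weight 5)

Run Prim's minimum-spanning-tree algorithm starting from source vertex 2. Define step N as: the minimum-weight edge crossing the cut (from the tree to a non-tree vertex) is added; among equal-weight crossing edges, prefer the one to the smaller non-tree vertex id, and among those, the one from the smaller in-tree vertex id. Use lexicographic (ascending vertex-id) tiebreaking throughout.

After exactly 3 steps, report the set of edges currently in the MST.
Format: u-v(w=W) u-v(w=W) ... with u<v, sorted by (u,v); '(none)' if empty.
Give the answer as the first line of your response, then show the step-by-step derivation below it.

0-5(w=1) 1-2(w=1) 1-5(w=5)

step 1: add edge 1-2 (w=1); MST = {1-2(w=1)}
step 2: add edge 1-5 (w=5); MST = {1-2(w=1) 1-5(w=5)}
step 3: add edge 0-5 (w=1); MST = {0-5(w=1) 1-2(w=1) 1-5(w=5)}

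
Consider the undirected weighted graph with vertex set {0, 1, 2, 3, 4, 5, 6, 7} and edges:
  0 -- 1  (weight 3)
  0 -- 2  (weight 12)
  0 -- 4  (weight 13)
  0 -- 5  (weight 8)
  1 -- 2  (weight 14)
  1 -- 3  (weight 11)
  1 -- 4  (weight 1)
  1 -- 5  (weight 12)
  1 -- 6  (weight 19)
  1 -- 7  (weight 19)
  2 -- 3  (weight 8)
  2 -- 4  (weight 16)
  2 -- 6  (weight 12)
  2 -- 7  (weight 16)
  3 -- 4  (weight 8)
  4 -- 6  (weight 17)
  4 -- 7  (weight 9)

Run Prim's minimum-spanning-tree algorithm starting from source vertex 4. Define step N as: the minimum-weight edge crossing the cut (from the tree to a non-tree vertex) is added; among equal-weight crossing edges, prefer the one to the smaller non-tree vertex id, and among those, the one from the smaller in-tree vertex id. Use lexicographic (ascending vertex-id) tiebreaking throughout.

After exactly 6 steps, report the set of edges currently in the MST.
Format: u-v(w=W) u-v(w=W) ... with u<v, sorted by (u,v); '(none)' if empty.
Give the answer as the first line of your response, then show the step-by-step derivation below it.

0-1(w=3) 0-5(w=8) 1-4(w=1) 2-3(w=8) 3-4(w=8) 4-7(w=9)

step 1: add edge 1-4 (w=1); MST = {1-4(w=1)}
step 2: add edge 0-1 (w=3); MST = {0-1(w=3) 1-4(w=1)}
step 3: add edge 3-4 (w=8); MST = {0-1(w=3) 1-4(w=1) 3-4(w=8)}
step 4: add edge 2-3 (w=8); MST = {0-1(w=3) 1-4(w=1) 2-3(w=8) 3-4(w=8)}
step 5: add edge 0-5 (w=8); MST = {0-1(w=3) 0-5(w=8) 1-4(w=1) 2-3(w=8) 3-4(w=8)}
step 6: add edge 4-7 (w=9); MST = {0-1(w=3) 0-5(w=8) 1-4(w=1) 2-3(w=8) 3-4(w=8) 4-7(w=9)}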